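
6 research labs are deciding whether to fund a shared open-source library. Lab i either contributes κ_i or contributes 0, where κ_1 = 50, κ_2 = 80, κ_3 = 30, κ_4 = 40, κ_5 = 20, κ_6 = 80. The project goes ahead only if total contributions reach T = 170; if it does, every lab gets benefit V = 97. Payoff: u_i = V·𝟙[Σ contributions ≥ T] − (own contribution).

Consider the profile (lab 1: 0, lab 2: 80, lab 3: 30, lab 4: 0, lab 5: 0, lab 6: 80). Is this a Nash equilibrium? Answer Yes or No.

Total = 190 ≥ 170: provided.
Lab 1 (pledges 0, payoff 97): pledging 50 → total 240, payoff 47. No gain.
Lab 2 (pledges 80, payoff 17): dropping to 0 → total 110, payoff 0. No gain.
Lab 3 (pledges 30, payoff 67): dropping to 0 → total 160, payoff 0. No gain.
Lab 4 (pledges 0, payoff 97): pledging 40 → total 230, payoff 57. No gain.
Lab 5 (pledges 0, payoff 97): pledging 20 → total 210, payoff 77. No gain.
Lab 6 (pledges 80, payoff 17): dropping to 0 → total 110, payoff 0. No gain.

Yes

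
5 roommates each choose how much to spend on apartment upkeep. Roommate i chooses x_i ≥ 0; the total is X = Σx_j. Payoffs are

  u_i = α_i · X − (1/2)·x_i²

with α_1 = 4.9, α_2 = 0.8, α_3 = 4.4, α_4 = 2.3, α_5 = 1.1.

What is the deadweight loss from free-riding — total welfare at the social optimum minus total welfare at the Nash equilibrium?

Roommate i's FOC: ∂u_i/∂x_i = α_i − x_i = 0, so x_i* = α_i.
NE contributions = (4.9, 0.8, 4.4, 2.3, 1.1); X = 13.5.
W^NE = (Σα)·X − ½Σα_i² = 13.5² − ½·50.51 = 156.995.
Planner sets x_i = Σα_j = 13.5 for every i, so X^SO = 5·13.5 = 67.5.
W^SO = (Σα)·X^SO − ½·5·(Σα)² = (5/2)·13.5² = 455.625.
Deadweight loss = W^SO − W^NE = 298.63.

298.63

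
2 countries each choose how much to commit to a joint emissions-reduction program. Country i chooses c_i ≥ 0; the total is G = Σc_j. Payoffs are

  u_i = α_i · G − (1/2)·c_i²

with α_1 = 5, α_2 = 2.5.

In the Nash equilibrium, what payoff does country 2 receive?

Country i's FOC: ∂u_i/∂c_i = α_i − c_i = 0, so c_i* = α_i.
NE contributions = (5, 2.5); G = 7.5.
u_2 = α_2·G − ½·(c_2)² = 2.5·7.5 − ½·2.5² = 15.625.

15.625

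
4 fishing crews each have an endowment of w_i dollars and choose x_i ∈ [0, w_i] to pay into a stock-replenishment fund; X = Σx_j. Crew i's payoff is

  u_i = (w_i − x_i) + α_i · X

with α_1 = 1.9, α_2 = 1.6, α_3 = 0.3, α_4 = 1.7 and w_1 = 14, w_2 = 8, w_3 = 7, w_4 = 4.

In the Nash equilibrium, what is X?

26

∂u_i/∂x_i = α_i − 1, so crew i contributes w_i if α_i > 1, else 0.
α_i > 1 for i ∈ {1, 2, 4}; NE contributions (14, 8, 0, 4), X = 26.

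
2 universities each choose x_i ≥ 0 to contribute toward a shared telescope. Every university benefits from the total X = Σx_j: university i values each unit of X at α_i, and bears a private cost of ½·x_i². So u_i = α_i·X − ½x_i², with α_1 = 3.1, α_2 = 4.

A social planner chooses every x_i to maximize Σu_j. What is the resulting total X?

Planner FOC: ∂(Σu_j)/∂x_i = (Σα_j) − x_i = 0, so x_i^SO = Σα_j = 7.1 for every i; X^SO = 14.2.

14.2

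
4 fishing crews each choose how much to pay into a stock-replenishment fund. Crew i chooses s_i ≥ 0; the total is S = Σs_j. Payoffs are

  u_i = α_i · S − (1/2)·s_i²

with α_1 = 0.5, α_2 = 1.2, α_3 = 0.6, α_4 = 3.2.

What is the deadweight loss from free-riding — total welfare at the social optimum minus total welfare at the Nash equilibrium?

Crew i's FOC: ∂u_i/∂s_i = α_i − s_i = 0, so s_i* = α_i.
NE contributions = (0.5, 1.2, 0.6, 3.2); S = 5.5.
W^NE = (Σα)·S − ½Σα_i² = 5.5² − ½·12.29 = 24.105.
Planner sets s_i = Σα_j = 5.5 for every i, so S^SO = 4·5.5 = 22.
W^SO = (Σα)·S^SO − ½·4·(Σα)² = (4/2)·5.5² = 60.5.
Deadweight loss = W^SO − W^NE = 36.395.

36.395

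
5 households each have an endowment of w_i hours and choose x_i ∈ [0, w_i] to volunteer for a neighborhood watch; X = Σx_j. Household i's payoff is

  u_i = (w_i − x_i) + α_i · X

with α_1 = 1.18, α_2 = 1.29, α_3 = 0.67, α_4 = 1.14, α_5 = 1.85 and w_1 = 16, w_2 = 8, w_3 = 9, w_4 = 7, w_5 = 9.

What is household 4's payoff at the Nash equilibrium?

∂u_i/∂x_i = α_i − 1, so household i contributes w_i if α_i > 1, else 0.
α_i > 1 for i ∈ {1, 2, 4, 5}; NE contributions (16, 8, 0, 7, 9), X = 40.
u_4 = (7 − 7) + 1.14·40 = 45.6.

45.6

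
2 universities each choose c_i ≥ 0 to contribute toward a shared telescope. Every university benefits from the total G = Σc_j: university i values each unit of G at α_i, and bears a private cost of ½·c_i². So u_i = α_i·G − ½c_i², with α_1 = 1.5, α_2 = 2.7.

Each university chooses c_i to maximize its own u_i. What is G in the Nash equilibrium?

University i's FOC: ∂u_i/∂c_i = α_i − c_i = 0, so c_i* = α_i.
NE contributions = (1.5, 2.7); G = 4.2.

4.2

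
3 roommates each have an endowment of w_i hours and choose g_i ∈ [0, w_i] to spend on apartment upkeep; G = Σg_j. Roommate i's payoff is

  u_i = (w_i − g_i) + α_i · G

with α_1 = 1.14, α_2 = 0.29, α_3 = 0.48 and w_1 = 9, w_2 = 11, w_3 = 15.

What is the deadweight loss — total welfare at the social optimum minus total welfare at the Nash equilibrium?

∂u_i/∂g_i = α_i − 1, so roommate i contributes w_i if α_i > 1, else 0.
α_i > 1 for i ∈ {1}; NE contributions (9, 0, 0), G = 9.
W^NE = Σw_i − G^NE + (Σα_i)·G^NE = 35 + 0.91·9 = 43.19.
Planner: ∂(Σu_j)/∂g_i = Σα_j − 1 = 0.91 > 0, so everyone contributes w_i; G^SO = 35, W^SO = 35 + 0.91·35 = 66.85.
Deadweight loss = 23.66.

23.66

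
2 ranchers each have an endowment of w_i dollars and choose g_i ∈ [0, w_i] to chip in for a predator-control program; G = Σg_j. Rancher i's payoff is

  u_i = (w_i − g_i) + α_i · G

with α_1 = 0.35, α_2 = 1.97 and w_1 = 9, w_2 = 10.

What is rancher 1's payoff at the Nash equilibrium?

12.5

∂u_i/∂g_i = α_i − 1, so rancher i contributes w_i if α_i > 1, else 0.
α_i > 1 for i ∈ {2}; NE contributions (0, 10), G = 10.
u_1 = (9 − 0) + 0.35·10 = 12.5.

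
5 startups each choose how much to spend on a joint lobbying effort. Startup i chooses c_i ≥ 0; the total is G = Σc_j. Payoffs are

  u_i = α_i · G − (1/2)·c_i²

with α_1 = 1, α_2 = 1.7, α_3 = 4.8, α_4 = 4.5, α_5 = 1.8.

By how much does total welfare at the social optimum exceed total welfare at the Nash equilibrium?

310.87

Startup i's FOC: ∂u_i/∂c_i = α_i − c_i = 0, so c_i* = α_i.
NE contributions = (1, 1.7, 4.8, 4.5, 1.8); G = 13.8.
W^NE = (Σα)·G − ½Σα_i² = 13.8² − ½·50.42 = 165.23.
Planner sets c_i = Σα_j = 13.8 for every i, so G^SO = 5·13.8 = 69.
W^SO = (Σα)·G^SO − ½·5·(Σα)² = (5/2)·13.8² = 476.1.
Deadweight loss = W^SO − W^NE = 310.87.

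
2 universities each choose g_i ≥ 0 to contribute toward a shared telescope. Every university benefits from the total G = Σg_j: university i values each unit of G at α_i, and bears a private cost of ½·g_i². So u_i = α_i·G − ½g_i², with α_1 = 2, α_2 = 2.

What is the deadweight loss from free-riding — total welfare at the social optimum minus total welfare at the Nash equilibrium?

4

University i's FOC: ∂u_i/∂g_i = α_i − g_i = 0, so g_i* = α_i.
NE contributions = (2, 2); G = 4.
W^NE = (Σα)·G − ½Σα_i² = 4² − ½·8 = 12.
Planner sets g_i = Σα_j = 4 for every i, so G^SO = 2·4 = 8.
W^SO = (Σα)·G^SO − ½·2·(Σα)² = (2/2)·4² = 16.
Deadweight loss = W^SO − W^NE = 4.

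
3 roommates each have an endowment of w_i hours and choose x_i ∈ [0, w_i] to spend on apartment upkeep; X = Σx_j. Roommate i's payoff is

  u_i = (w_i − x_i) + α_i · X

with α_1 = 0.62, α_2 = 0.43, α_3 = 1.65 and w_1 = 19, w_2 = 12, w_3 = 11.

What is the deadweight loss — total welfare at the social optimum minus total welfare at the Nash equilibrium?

52.7

∂u_i/∂x_i = α_i − 1, so roommate i contributes w_i if α_i > 1, else 0.
α_i > 1 for i ∈ {3}; NE contributions (0, 0, 11), X = 11.
W^NE = Σw_i − X^NE + (Σα_i)·X^NE = 42 + 1.7·11 = 60.7.
Planner: ∂(Σu_j)/∂x_i = Σα_j − 1 = 1.7 > 0, so everyone contributes w_i; X^SO = 42, W^SO = 42 + 1.7·42 = 113.4.
Deadweight loss = 52.7.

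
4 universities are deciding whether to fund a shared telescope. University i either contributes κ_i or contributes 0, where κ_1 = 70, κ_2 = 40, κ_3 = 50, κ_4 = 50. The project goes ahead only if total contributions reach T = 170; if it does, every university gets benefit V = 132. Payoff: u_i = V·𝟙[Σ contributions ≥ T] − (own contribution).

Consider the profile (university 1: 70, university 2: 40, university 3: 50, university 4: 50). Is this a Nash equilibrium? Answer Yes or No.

Total = 210 ≥ 170: provided.
University 1 (pledges 70, payoff 62): dropping to 0 → total 140, payoff 0. No gain.
University 2 (pledges 40, payoff 92): dropping to 0 → total 170, payoff 132. Profitable deviation.

No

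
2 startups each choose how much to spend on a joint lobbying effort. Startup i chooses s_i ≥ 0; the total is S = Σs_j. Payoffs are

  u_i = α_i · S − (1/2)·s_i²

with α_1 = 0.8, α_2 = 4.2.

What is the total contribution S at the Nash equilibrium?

Startup i's FOC: ∂u_i/∂s_i = α_i − s_i = 0, so s_i* = α_i.
NE contributions = (0.8, 4.2); S = 5.

5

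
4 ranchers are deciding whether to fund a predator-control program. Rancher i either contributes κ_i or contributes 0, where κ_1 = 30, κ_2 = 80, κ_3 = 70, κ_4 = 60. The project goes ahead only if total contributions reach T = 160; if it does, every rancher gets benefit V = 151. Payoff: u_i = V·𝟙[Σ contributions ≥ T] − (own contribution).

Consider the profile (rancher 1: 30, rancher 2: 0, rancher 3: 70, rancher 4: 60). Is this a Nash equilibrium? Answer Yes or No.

Yes

Total = 160 ≥ 160: provided.
Rancher 1 (pledges 30, payoff 121): dropping to 0 → total 130, payoff 0. No gain.
Rancher 2 (pledges 0, payoff 151): pledging 80 → total 240, payoff 71. No gain.
Rancher 3 (pledges 70, payoff 81): dropping to 0 → total 90, payoff 0. No gain.
Rancher 4 (pledges 60, payoff 91): dropping to 0 → total 100, payoff 0. No gain.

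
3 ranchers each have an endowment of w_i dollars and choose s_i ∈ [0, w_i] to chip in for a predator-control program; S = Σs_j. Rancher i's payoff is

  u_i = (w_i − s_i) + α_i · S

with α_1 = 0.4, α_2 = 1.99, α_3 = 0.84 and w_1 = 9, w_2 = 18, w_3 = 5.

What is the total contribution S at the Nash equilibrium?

18

∂u_i/∂s_i = α_i − 1, so rancher i contributes w_i if α_i > 1, else 0.
α_i > 1 for i ∈ {2}; NE contributions (0, 18, 0), S = 18.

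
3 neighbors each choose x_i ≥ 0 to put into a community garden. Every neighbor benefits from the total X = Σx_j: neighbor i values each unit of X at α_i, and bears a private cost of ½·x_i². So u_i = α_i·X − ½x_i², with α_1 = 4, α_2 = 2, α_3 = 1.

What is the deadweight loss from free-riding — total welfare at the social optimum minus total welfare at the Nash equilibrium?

35

Neighbor i's FOC: ∂u_i/∂x_i = α_i − x_i = 0, so x_i* = α_i.
NE contributions = (4, 2, 1); X = 7.
W^NE = (Σα)·X − ½Σα_i² = 7² − ½·21 = 38.5.
Planner sets x_i = Σα_j = 7 for every i, so X^SO = 3·7 = 21.
W^SO = (Σα)·X^SO − ½·3·(Σα)² = (3/2)·7² = 73.5.
Deadweight loss = W^SO − W^NE = 35.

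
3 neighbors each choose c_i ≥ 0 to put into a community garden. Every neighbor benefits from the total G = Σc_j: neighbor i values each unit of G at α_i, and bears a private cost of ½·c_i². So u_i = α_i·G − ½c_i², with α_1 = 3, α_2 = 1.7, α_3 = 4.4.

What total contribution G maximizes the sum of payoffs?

27.3

Planner FOC: ∂(Σu_j)/∂c_i = (Σα_j) − c_i = 0, so c_i^SO = Σα_j = 9.1 for every i; G^SO = 27.3.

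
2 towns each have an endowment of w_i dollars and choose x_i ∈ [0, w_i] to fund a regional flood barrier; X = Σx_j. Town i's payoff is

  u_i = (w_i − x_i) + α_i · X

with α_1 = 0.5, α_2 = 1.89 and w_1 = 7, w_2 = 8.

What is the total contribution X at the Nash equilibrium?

∂u_i/∂x_i = α_i − 1, so town i contributes w_i if α_i > 1, else 0.
α_i > 1 for i ∈ {2}; NE contributions (0, 8), X = 8.

8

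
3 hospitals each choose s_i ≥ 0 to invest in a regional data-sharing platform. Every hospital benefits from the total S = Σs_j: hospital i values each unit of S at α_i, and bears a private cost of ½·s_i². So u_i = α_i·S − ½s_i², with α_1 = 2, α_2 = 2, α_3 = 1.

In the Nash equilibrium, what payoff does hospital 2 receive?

Hospital i's FOC: ∂u_i/∂s_i = α_i − s_i = 0, so s_i* = α_i.
NE contributions = (2, 2, 1); S = 5.
u_2 = α_2·S − ½·(s_2)² = 2·5 − ½·2² = 8.

8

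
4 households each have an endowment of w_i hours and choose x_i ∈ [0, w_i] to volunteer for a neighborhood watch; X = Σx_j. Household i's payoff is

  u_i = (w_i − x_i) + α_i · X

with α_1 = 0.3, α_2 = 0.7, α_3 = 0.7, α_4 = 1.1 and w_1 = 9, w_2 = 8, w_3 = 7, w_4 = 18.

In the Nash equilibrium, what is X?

∂u_i/∂x_i = α_i − 1, so household i contributes w_i if α_i > 1, else 0.
α_i > 1 for i ∈ {4}; NE contributions (0, 0, 0, 18), X = 18.

18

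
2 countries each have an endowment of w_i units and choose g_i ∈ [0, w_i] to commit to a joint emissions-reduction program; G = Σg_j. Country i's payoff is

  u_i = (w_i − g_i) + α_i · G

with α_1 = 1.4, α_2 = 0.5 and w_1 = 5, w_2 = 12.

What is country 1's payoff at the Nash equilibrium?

∂u_i/∂g_i = α_i − 1, so country i contributes w_i if α_i > 1, else 0.
α_i > 1 for i ∈ {1}; NE contributions (5, 0), G = 5.
u_1 = (5 − 5) + 1.4·5 = 7.

7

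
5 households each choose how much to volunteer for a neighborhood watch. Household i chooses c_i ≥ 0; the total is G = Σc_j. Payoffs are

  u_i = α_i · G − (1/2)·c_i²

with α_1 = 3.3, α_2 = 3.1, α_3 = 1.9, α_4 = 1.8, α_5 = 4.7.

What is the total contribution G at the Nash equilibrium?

Household i's FOC: ∂u_i/∂c_i = α_i − c_i = 0, so c_i* = α_i.
NE contributions = (3.3, 3.1, 1.9, 1.8, 4.7); G = 14.8.

14.8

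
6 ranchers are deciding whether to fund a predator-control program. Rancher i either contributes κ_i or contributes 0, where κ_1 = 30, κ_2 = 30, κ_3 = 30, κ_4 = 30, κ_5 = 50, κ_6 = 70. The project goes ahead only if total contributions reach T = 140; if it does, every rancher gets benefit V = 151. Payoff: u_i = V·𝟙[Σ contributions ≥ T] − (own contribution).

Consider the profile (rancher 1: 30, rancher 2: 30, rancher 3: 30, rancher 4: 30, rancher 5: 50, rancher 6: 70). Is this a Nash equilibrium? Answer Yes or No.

Total = 240 ≥ 140: provided.
Rancher 1 (pledges 30, payoff 121): dropping to 0 → total 210, payoff 151. Profitable deviation.

No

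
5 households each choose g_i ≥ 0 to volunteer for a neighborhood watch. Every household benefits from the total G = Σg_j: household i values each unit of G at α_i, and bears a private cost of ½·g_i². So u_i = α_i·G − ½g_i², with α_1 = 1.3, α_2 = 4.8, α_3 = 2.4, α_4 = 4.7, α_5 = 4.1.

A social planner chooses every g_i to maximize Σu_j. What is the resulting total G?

86.5

Planner FOC: ∂(Σu_j)/∂g_i = (Σα_j) − g_i = 0, so g_i^SO = Σα_j = 17.3 for every i; G^SO = 86.5.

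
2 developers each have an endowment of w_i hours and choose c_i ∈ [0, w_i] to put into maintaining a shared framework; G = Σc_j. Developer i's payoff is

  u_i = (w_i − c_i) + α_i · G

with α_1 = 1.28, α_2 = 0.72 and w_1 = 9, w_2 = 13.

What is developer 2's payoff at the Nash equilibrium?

19.48

∂u_i/∂c_i = α_i − 1, so developer i contributes w_i if α_i > 1, else 0.
α_i > 1 for i ∈ {1}; NE contributions (9, 0), G = 9.
u_2 = (13 − 0) + 0.72·9 = 19.48.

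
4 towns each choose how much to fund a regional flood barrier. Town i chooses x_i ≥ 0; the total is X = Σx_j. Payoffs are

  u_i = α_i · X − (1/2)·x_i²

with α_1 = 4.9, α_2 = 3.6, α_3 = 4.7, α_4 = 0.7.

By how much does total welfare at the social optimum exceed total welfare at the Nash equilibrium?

Town i's FOC: ∂u_i/∂x_i = α_i − x_i = 0, so x_i* = α_i.
NE contributions = (4.9, 3.6, 4.7, 0.7); X = 13.9.
W^NE = (Σα)·X − ½Σα_i² = 13.9² − ½·59.55 = 163.435.
Planner sets x_i = Σα_j = 13.9 for every i, so X^SO = 4·13.9 = 55.6.
W^SO = (Σα)·X^SO − ½·4·(Σα)² = (4/2)·13.9² = 386.42.
Deadweight loss = W^SO − W^NE = 222.985.

222.985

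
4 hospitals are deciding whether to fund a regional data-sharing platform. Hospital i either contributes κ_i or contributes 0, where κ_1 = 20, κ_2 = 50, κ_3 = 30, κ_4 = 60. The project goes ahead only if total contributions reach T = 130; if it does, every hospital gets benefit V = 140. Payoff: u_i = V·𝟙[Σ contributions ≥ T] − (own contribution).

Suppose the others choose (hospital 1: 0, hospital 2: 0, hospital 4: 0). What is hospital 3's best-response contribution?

0

Others' total = 0. Even contributing 30 gives 30 < 130: no benefit either way.
Best response: 0.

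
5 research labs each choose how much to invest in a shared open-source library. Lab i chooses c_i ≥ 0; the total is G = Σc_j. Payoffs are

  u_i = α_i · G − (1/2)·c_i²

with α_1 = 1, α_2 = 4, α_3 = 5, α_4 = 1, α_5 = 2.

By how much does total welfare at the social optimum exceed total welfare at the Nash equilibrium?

Lab i's FOC: ∂u_i/∂c_i = α_i − c_i = 0, so c_i* = α_i.
NE contributions = (1, 4, 5, 1, 2); G = 13.
W^NE = (Σα)·G − ½Σα_i² = 13² − ½·47 = 145.5.
Planner sets c_i = Σα_j = 13 for every i, so G^SO = 5·13 = 65.
W^SO = (Σα)·G^SO − ½·5·(Σα)² = (5/2)·13² = 422.5.
Deadweight loss = W^SO − W^NE = 277.

277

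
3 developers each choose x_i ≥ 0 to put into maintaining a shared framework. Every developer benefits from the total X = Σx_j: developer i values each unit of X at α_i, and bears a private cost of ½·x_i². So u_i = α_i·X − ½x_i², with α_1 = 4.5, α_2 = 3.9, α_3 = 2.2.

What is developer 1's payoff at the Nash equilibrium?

37.575

Developer i's FOC: ∂u_i/∂x_i = α_i − x_i = 0, so x_i* = α_i.
NE contributions = (4.5, 3.9, 2.2); X = 10.6.
u_1 = α_1·X − ½·(x_1)² = 4.5·10.6 − ½·4.5² = 37.575.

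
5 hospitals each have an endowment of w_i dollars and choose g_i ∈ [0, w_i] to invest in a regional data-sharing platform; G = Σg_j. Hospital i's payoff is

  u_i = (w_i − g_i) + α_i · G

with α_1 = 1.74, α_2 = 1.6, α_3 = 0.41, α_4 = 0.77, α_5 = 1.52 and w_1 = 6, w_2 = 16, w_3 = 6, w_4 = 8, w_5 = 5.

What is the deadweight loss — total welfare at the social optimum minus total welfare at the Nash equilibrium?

70.56

∂u_i/∂g_i = α_i − 1, so hospital i contributes w_i if α_i > 1, else 0.
α_i > 1 for i ∈ {1, 2, 5}; NE contributions (6, 16, 0, 0, 5), G = 27.
W^NE = Σw_i − G^NE + (Σα_i)·G^NE = 41 + 5.04·27 = 177.08.
Planner: ∂(Σu_j)/∂g_i = Σα_j − 1 = 5.04 > 0, so everyone contributes w_i; G^SO = 41, W^SO = 41 + 5.04·41 = 247.64.
Deadweight loss = 70.56.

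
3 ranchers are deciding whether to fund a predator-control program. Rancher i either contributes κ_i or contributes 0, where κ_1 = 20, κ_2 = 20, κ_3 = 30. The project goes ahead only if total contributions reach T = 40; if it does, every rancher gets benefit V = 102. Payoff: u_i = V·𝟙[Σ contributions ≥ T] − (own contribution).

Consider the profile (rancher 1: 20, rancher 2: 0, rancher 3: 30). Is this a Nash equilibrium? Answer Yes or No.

Yes

Total = 50 ≥ 40: provided.
Rancher 1 (pledges 20, payoff 82): dropping to 0 → total 30, payoff 0. No gain.
Rancher 2 (pledges 0, payoff 102): pledging 20 → total 70, payoff 82. No gain.
Rancher 3 (pledges 30, payoff 72): dropping to 0 → total 20, payoff 0. No gain.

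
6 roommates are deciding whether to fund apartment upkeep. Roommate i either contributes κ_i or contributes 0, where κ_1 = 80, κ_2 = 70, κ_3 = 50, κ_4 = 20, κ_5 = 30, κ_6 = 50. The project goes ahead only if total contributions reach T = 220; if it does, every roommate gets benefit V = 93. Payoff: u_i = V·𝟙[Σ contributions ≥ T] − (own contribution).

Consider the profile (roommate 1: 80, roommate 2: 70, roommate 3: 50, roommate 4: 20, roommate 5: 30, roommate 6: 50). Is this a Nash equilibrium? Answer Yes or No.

Total = 300 ≥ 220: provided.
Roommate 1 (pledges 80, payoff 13): dropping to 0 → total 220, payoff 93. Profitable deviation.

No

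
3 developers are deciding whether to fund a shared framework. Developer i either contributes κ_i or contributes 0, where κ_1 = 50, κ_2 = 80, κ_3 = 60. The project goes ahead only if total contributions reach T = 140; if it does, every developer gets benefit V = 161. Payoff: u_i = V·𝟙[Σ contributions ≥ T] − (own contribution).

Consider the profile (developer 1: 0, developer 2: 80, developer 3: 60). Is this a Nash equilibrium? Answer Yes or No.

Total = 140 ≥ 140: provided.
Developer 1 (pledges 0, payoff 161): pledging 50 → total 190, payoff 111. No gain.
Developer 2 (pledges 80, payoff 81): dropping to 0 → total 60, payoff 0. No gain.
Developer 3 (pledges 60, payoff 101): dropping to 0 → total 80, payoff 0. No gain.

Yes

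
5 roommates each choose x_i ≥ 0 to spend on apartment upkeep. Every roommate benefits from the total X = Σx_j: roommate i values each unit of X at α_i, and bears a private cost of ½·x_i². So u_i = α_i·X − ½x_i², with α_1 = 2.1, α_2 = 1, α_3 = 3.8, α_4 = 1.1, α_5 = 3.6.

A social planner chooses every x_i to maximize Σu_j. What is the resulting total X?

58

Planner FOC: ∂(Σu_j)/∂x_i = (Σα_j) − x_i = 0, so x_i^SO = Σα_j = 11.6 for every i; X^SO = 58.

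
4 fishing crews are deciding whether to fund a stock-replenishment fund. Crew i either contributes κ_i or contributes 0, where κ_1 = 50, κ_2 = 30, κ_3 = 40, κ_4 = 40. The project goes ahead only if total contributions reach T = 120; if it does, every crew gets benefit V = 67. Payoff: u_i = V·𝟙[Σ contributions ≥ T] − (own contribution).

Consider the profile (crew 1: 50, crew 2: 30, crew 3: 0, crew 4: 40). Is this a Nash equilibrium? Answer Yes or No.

Yes

Total = 120 ≥ 120: provided.
Crew 1 (pledges 50, payoff 17): dropping to 0 → total 70, payoff 0. No gain.
Crew 2 (pledges 30, payoff 37): dropping to 0 → total 90, payoff 0. No gain.
Crew 3 (pledges 0, payoff 67): pledging 40 → total 160, payoff 27. No gain.
Crew 4 (pledges 40, payoff 27): dropping to 0 → total 80, payoff 0. No gain.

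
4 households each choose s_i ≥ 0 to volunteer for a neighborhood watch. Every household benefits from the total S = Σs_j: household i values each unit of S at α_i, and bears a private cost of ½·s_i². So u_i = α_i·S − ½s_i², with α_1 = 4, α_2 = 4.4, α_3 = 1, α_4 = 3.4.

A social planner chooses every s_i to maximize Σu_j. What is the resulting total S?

Planner FOC: ∂(Σu_j)/∂s_i = (Σα_j) − s_i = 0, so s_i^SO = Σα_j = 12.8 for every i; S^SO = 51.2.

51.2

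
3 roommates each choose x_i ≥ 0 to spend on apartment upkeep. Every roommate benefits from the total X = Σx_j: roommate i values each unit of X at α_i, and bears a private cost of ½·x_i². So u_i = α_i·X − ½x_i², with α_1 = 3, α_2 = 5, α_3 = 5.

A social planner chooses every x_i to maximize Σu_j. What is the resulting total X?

39

Planner FOC: ∂(Σu_j)/∂x_i = (Σα_j) − x_i = 0, so x_i^SO = Σα_j = 13 for every i; X^SO = 39.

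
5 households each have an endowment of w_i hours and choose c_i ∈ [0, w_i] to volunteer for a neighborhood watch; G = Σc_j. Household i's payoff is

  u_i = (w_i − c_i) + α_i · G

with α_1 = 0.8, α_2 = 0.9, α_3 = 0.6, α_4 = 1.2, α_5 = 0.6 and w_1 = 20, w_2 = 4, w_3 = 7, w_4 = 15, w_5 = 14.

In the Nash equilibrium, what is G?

15

∂u_i/∂c_i = α_i − 1, so household i contributes w_i if α_i > 1, else 0.
α_i > 1 for i ∈ {4}; NE contributions (0, 0, 0, 15, 0), G = 15.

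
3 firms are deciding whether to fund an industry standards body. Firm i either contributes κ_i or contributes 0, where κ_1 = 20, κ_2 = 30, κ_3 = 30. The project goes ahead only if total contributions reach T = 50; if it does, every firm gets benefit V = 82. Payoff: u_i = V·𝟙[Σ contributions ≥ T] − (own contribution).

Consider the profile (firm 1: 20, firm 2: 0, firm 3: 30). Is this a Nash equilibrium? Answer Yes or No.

Yes

Total = 50 ≥ 50: provided.
Firm 1 (pledges 20, payoff 62): dropping to 0 → total 30, payoff 0. No gain.
Firm 2 (pledges 0, payoff 82): pledging 30 → total 80, payoff 52. No gain.
Firm 3 (pledges 30, payoff 52): dropping to 0 → total 20, payoff 0. No gain.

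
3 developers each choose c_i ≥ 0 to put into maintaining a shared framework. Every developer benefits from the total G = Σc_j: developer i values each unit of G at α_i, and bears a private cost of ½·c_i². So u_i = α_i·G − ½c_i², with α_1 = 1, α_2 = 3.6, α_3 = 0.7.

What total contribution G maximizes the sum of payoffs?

15.9

Planner FOC: ∂(Σu_j)/∂c_i = (Σα_j) − c_i = 0, so c_i^SO = Σα_j = 5.3 for every i; G^SO = 15.9.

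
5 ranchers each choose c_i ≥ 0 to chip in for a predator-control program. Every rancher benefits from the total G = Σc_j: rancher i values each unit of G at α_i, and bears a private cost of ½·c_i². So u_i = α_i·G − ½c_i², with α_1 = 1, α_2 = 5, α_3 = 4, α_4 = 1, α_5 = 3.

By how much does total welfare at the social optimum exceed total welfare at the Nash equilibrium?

320

Rancher i's FOC: ∂u_i/∂c_i = α_i − c_i = 0, so c_i* = α_i.
NE contributions = (1, 5, 4, 1, 3); G = 14.
W^NE = (Σα)·G − ½Σα_i² = 14² − ½·52 = 170.
Planner sets c_i = Σα_j = 14 for every i, so G^SO = 5·14 = 70.
W^SO = (Σα)·G^SO − ½·5·(Σα)² = (5/2)·14² = 490.
Deadweight loss = W^SO − W^NE = 320.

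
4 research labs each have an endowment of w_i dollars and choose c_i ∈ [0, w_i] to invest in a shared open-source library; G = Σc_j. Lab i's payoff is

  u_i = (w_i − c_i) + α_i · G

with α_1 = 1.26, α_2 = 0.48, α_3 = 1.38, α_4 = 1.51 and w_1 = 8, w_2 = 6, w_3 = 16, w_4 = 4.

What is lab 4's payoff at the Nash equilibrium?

42.28

∂u_i/∂c_i = α_i − 1, so lab i contributes w_i if α_i > 1, else 0.
α_i > 1 for i ∈ {1, 3, 4}; NE contributions (8, 0, 16, 4), G = 28.
u_4 = (4 − 4) + 1.51·28 = 42.28.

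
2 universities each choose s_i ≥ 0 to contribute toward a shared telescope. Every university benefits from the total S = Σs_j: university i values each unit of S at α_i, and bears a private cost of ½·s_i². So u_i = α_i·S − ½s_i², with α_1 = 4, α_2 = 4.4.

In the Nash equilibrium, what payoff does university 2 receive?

27.28

University i's FOC: ∂u_i/∂s_i = α_i − s_i = 0, so s_i* = α_i.
NE contributions = (4, 4.4); S = 8.4.
u_2 = α_2·S − ½·(s_2)² = 4.4·8.4 − ½·4.4² = 27.28.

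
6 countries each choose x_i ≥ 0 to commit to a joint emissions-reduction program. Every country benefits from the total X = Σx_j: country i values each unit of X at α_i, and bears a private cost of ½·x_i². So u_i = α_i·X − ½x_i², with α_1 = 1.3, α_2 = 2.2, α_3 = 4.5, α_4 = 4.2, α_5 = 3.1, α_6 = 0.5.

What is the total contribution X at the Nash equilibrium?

Country i's FOC: ∂u_i/∂x_i = α_i − x_i = 0, so x_i* = α_i.
NE contributions = (1.3, 2.2, 4.5, 4.2, 3.1, 0.5); X = 15.8.

15.8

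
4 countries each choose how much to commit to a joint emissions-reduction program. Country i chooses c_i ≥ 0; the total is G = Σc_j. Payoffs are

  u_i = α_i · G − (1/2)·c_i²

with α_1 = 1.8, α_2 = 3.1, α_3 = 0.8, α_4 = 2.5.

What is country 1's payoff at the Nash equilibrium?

13.14

Country i's FOC: ∂u_i/∂c_i = α_i − c_i = 0, so c_i* = α_i.
NE contributions = (1.8, 3.1, 0.8, 2.5); G = 8.2.
u_1 = α_1·G − ½·(c_1)² = 1.8·8.2 − ½·1.8² = 13.14.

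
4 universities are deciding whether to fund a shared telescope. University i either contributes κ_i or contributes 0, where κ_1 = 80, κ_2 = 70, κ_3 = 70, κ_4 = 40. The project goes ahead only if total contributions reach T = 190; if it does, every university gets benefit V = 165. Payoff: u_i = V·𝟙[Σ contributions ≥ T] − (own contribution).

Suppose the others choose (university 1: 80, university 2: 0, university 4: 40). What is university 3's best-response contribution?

70

Others' total = 120. Contributing 70 brings total to 190 ≥ 190: gain V − κ_3 = 95.
Best response: 70.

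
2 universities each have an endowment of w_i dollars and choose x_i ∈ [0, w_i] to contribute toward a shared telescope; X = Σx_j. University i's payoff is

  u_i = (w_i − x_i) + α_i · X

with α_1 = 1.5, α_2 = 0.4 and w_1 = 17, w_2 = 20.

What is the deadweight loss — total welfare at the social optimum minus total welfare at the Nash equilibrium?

18

∂u_i/∂x_i = α_i − 1, so university i contributes w_i if α_i > 1, else 0.
α_i > 1 for i ∈ {1}; NE contributions (17, 0), X = 17.
W^NE = Σw_i − X^NE + (Σα_i)·X^NE = 37 + 0.9·17 = 52.3.
Planner: ∂(Σu_j)/∂x_i = Σα_j − 1 = 0.9 > 0, so everyone contributes w_i; X^SO = 37, W^SO = 37 + 0.9·37 = 70.3.
Deadweight loss = 18.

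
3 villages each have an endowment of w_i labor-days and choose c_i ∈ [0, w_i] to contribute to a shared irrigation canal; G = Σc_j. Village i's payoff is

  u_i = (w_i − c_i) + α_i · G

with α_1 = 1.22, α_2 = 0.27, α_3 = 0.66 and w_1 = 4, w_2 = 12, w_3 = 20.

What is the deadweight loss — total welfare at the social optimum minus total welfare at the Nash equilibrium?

36.8

∂u_i/∂c_i = α_i − 1, so village i contributes w_i if α_i > 1, else 0.
α_i > 1 for i ∈ {1}; NE contributions (4, 0, 0), G = 4.
W^NE = Σw_i − G^NE + (Σα_i)·G^NE = 36 + 1.15·4 = 40.6.
Planner: ∂(Σu_j)/∂c_i = Σα_j − 1 = 1.15 > 0, so everyone contributes w_i; G^SO = 36, W^SO = 36 + 1.15·36 = 77.4.
Deadweight loss = 36.8.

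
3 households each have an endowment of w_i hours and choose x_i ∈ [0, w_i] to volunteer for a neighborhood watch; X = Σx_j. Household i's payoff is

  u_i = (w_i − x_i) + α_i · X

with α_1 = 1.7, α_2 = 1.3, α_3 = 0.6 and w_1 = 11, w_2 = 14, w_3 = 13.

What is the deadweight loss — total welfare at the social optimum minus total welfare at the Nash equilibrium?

33.8

∂u_i/∂x_i = α_i − 1, so household i contributes w_i if α_i > 1, else 0.
α_i > 1 for i ∈ {1, 2}; NE contributions (11, 14, 0), X = 25.
W^NE = Σw_i − X^NE + (Σα_i)·X^NE = 38 + 2.6·25 = 103.
Planner: ∂(Σu_j)/∂x_i = Σα_j − 1 = 2.6 > 0, so everyone contributes w_i; X^SO = 38, W^SO = 38 + 2.6·38 = 136.8.
Deadweight loss = 33.8.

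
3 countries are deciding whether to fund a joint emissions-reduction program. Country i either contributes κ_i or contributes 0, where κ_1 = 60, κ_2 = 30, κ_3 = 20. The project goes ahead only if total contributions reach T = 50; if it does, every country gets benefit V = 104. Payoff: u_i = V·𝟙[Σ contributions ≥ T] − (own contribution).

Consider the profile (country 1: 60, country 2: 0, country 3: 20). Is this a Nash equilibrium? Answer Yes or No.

Total = 80 ≥ 50: provided.
Country 1 (pledges 60, payoff 44): dropping to 0 → total 20, payoff 0. No gain.
Country 2 (pledges 0, payoff 104): pledging 30 → total 110, payoff 74. No gain.
Country 3 (pledges 20, payoff 84): dropping to 0 → total 60, payoff 104. Profitable deviation.

No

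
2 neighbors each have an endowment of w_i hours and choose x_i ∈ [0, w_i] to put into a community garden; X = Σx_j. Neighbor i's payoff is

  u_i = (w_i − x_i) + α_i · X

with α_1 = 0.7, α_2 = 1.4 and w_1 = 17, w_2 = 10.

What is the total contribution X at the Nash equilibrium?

∂u_i/∂x_i = α_i − 1, so neighbor i contributes w_i if α_i > 1, else 0.
α_i > 1 for i ∈ {2}; NE contributions (0, 10), X = 10.

10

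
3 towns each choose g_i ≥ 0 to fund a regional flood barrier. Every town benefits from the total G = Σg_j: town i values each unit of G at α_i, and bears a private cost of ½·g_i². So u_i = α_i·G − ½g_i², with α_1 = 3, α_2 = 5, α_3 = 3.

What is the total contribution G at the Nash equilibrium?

11

Town i's FOC: ∂u_i/∂g_i = α_i − g_i = 0, so g_i* = α_i.
NE contributions = (3, 5, 3); G = 11.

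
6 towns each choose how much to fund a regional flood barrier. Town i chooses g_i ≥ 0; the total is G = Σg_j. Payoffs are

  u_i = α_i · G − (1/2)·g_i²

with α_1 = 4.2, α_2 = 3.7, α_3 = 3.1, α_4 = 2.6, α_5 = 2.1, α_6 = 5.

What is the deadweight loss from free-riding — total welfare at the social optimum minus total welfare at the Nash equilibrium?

Town i's FOC: ∂u_i/∂g_i = α_i − g_i = 0, so g_i* = α_i.
NE contributions = (4.2, 3.7, 3.1, 2.6, 2.1, 5); G = 20.7.
W^NE = (Σα)·G − ½Σα_i² = 20.7² − ½·77.11 = 389.935.
Planner sets g_i = Σα_j = 20.7 for every i, so G^SO = 6·20.7 = 124.2.
W^SO = (Σα)·G^SO − ½·6·(Σα)² = (6/2)·20.7² = 1285.47.
Deadweight loss = W^SO − W^NE = 895.535.

895.535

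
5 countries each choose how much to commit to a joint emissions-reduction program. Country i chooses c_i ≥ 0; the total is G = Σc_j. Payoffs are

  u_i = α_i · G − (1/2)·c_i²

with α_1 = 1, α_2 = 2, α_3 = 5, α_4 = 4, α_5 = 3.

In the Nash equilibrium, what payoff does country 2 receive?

Country i's FOC: ∂u_i/∂c_i = α_i − c_i = 0, so c_i* = α_i.
NE contributions = (1, 2, 5, 4, 3); G = 15.
u_2 = α_2·G − ½·(c_2)² = 2·15 − ½·2² = 28.

28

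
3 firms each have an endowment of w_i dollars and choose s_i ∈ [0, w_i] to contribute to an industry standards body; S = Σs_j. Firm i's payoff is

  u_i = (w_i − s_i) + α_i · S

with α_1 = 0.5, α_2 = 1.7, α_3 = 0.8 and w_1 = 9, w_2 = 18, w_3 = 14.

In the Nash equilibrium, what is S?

18

∂u_i/∂s_i = α_i − 1, so firm i contributes w_i if α_i > 1, else 0.
α_i > 1 for i ∈ {2}; NE contributions (0, 18, 0), S = 18.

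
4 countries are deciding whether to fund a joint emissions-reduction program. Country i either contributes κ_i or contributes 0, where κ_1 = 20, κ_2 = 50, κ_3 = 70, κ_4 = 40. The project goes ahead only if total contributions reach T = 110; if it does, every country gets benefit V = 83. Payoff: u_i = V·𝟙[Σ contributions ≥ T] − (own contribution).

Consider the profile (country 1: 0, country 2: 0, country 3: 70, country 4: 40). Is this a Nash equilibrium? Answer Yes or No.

Total = 110 ≥ 110: provided.
Country 1 (pledges 0, payoff 83): pledging 20 → total 130, payoff 63. No gain.
Country 2 (pledges 0, payoff 83): pledging 50 → total 160, payoff 33. No gain.
Country 3 (pledges 70, payoff 13): dropping to 0 → total 40, payoff 0. No gain.
Country 4 (pledges 40, payoff 43): dropping to 0 → total 70, payoff 0. No gain.

Yes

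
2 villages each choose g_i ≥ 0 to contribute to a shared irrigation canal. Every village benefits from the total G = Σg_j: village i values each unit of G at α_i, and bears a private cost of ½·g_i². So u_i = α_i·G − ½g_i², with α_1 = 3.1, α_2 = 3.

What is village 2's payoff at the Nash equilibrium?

13.8

Village i's FOC: ∂u_i/∂g_i = α_i − g_i = 0, so g_i* = α_i.
NE contributions = (3.1, 3); G = 6.1.
u_2 = α_2·G − ½·(g_2)² = 3·6.1 − ½·3² = 13.8.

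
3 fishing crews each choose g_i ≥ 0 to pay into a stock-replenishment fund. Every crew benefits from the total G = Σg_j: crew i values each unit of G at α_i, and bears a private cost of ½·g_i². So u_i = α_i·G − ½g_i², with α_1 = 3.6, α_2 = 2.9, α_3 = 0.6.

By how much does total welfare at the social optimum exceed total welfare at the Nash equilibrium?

Crew i's FOC: ∂u_i/∂g_i = α_i − g_i = 0, so g_i* = α_i.
NE contributions = (3.6, 2.9, 0.6); G = 7.1.
W^NE = (Σα)·G − ½Σα_i² = 7.1² − ½·21.73 = 39.545.
Planner sets g_i = Σα_j = 7.1 for every i, so G^SO = 3·7.1 = 21.3.
W^SO = (Σα)·G^SO − ½·3·(Σα)² = (3/2)·7.1² = 75.615.
Deadweight loss = W^SO − W^NE = 36.07.

36.07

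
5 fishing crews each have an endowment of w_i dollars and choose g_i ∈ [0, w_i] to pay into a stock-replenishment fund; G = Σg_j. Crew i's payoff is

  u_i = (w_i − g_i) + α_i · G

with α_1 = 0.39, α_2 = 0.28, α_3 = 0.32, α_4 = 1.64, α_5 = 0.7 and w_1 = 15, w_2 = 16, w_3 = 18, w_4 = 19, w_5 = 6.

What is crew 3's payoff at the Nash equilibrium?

24.08

∂u_i/∂g_i = α_i − 1, so crew i contributes w_i if α_i > 1, else 0.
α_i > 1 for i ∈ {4}; NE contributions (0, 0, 0, 19, 0), G = 19.
u_3 = (18 − 0) + 0.32·19 = 24.08.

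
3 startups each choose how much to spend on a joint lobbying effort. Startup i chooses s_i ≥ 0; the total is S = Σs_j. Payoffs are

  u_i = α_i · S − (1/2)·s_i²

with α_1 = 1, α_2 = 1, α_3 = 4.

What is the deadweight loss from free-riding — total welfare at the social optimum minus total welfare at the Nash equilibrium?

Startup i's FOC: ∂u_i/∂s_i = α_i − s_i = 0, so s_i* = α_i.
NE contributions = (1, 1, 4); S = 6.
W^NE = (Σα)·S − ½Σα_i² = 6² − ½·18 = 27.
Planner sets s_i = Σα_j = 6 for every i, so S^SO = 3·6 = 18.
W^SO = (Σα)·S^SO − ½·3·(Σα)² = (3/2)·6² = 54.
Deadweight loss = W^SO − W^NE = 27.

27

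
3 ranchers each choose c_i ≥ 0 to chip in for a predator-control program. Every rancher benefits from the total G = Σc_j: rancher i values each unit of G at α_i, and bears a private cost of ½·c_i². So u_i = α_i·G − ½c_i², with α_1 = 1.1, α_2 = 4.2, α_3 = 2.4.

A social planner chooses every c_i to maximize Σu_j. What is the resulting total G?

Planner FOC: ∂(Σu_j)/∂c_i = (Σα_j) − c_i = 0, so c_i^SO = Σα_j = 7.7 for every i; G^SO = 23.1.

23.1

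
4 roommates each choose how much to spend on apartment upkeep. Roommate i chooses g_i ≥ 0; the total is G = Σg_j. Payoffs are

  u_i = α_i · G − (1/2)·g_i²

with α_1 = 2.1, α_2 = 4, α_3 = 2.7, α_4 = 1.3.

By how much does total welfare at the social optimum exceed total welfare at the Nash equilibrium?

116.705

Roommate i's FOC: ∂u_i/∂g_i = α_i − g_i = 0, so g_i* = α_i.
NE contributions = (2.1, 4, 2.7, 1.3); G = 10.1.
W^NE = (Σα)·G − ½Σα_i² = 10.1² − ½·29.39 = 87.315.
Planner sets g_i = Σα_j = 10.1 for every i, so G^SO = 4·10.1 = 40.4.
W^SO = (Σα)·G^SO − ½·4·(Σα)² = (4/2)·10.1² = 204.02.
Deadweight loss = W^SO − W^NE = 116.705.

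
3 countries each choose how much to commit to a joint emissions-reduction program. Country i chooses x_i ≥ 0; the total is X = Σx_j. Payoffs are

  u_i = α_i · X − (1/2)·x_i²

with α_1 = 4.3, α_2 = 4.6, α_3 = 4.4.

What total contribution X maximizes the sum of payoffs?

Planner FOC: ∂(Σu_j)/∂x_i = (Σα_j) − x_i = 0, so x_i^SO = Σα_j = 13.3 for every i; X^SO = 39.9.

39.9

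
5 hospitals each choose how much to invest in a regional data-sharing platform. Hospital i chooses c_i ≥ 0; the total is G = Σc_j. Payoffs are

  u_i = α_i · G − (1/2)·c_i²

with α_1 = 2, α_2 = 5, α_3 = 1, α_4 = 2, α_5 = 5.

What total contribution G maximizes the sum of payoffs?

75

Planner FOC: ∂(Σu_j)/∂c_i = (Σα_j) − c_i = 0, so c_i^SO = Σα_j = 15 for every i; G^SO = 75.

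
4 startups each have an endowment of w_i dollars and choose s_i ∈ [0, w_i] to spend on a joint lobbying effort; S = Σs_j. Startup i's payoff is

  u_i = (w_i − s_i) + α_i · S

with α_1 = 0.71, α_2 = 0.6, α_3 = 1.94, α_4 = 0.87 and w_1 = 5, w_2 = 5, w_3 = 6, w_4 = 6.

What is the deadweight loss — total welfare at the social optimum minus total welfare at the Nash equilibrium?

∂u_i/∂s_i = α_i − 1, so startup i contributes w_i if α_i > 1, else 0.
α_i > 1 for i ∈ {3}; NE contributions (0, 0, 6, 0), S = 6.
W^NE = Σw_i − S^NE + (Σα_i)·S^NE = 22 + 3.12·6 = 40.72.
Planner: ∂(Σu_j)/∂s_i = Σα_j − 1 = 3.12 > 0, so everyone contributes w_i; S^SO = 22, W^SO = 22 + 3.12·22 = 90.64.
Deadweight loss = 49.92.

49.92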